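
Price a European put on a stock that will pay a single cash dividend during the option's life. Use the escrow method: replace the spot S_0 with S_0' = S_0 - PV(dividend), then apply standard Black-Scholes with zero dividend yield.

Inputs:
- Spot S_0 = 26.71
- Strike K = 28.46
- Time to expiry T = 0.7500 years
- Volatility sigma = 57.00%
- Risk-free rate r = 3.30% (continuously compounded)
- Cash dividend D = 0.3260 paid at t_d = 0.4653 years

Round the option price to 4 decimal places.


Answer: Price = 5.9936

Derivation:
PV(D) = D * exp(-r * t_d) = 0.3260 * 0.98476239 = 0.32103254
S_0' = S_0 - PV(D) = 26.7100 - 0.32103254 = 26.38896746
d1 = (ln(S_0'/K) + (r + sigma^2/2)*T) / (sigma*sqrt(T)) = 0.14389986
d2 = d1 - sigma*sqrt(T) = -0.34973462
exp(-rT) = 0.97555377
N(-d1) = 0.44278977; N(-d2) = 0.63673107
P = K * exp(-rT) * N(-d2) - S_0' * N(-d1) = 28.4600 * 0.97555377 * 0.63673107 - 26.38896746 * 0.44278977 = 5.9936


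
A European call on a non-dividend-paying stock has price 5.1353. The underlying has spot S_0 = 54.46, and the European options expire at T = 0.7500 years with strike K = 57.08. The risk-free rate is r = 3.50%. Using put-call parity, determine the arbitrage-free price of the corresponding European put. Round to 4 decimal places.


Answer: Put price = 6.2764

Derivation:
Put-call parity: C - P = S_0 * exp(-qT) - K * exp(-rT).
S_0 * exp(-qT) = 54.4600 * 1.00000000 = 54.46000000
K * exp(-rT) = 57.0800 * 0.97409154 = 55.60114489
P = C - S*exp(-qT) + K*exp(-rT)
P = 5.1353 - 54.46000000 + 55.60114489 = 6.2764


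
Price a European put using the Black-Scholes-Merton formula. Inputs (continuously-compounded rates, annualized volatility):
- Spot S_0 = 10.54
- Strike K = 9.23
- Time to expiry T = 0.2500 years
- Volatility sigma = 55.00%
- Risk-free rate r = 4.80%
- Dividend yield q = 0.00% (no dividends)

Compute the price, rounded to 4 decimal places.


Answer: Price = 0.5093

Derivation:
d1 = (ln(S/K) + (r - q + 0.5*sigma^2) * T) / (sigma * sqrt(T)) = 0.66374907
d2 = d1 - sigma * sqrt(T) = 0.38874907
exp(-rT) = 0.98807171; exp(-qT) = 1.00000000
P = K * exp(-rT) * N(-d2) - S_0 * exp(-qT) * N(-d1)
N(-d1) = 0.25342546; N(-d2) = 0.34873089
P = 9.2300 * 0.98807171 * 0.34873089 - 10.5400 * 1.00000000 * 0.25342546 = 0.5093


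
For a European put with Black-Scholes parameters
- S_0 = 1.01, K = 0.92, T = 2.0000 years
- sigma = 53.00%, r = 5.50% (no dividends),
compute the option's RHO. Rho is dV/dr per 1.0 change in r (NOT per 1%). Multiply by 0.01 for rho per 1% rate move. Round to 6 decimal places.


d1 = 0.6460446949; d2 = -0.1034884932
phi(d1) = 0.3238012404; exp(-qT) = 1.0000000000; exp(-rT) = 0.8958341353
N(-d2) = 0.5412123592
Rho = -K*T*exp(-rT)*N(-d2) = -0.9200 * 2.0000 * 0.8958341353 * 0.5412123592 = -0.892099

Answer: Rho = -0.892099


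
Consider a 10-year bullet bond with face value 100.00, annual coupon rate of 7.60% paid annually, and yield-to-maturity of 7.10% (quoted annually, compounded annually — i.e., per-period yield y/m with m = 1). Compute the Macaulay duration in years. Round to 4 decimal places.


Answer: Macaulay duration = 7.4015 years

Derivation:
Coupon per period c = face * coupon_rate / m = 7.600000
Periods per year m = 1; per-period yield y/m = 0.071000
Number of cashflows N = 10
Cashflows (t years, CF_t, discount factor 1/(1+y/m)^(m*t), PV):
  t = 1.0000: CF_t = 7.600000, DF = 0.933707, PV = 7.096172
  t = 2.0000: CF_t = 7.600000, DF = 0.871808, PV = 6.625744
  t = 3.0000: CF_t = 7.600000, DF = 0.814013, PV = 6.186502
  t = 4.0000: CF_t = 7.600000, DF = 0.760050, PV = 5.776379
  t = 5.0000: CF_t = 7.600000, DF = 0.709664, PV = 5.393445
  t = 6.0000: CF_t = 7.600000, DF = 0.662618, PV = 5.035896
  t = 7.0000: CF_t = 7.600000, DF = 0.618691, PV = 4.702051
  t = 8.0000: CF_t = 7.600000, DF = 0.577676, PV = 4.390337
  t = 9.0000: CF_t = 7.600000, DF = 0.539380, PV = 4.099287
  t = 10.0000: CF_t = 107.600000, DF = 0.503623, PV = 54.189802
Price P = sum_t PV_t = 103.495615
Macaulay numerator sum_t t * PV_t:
  t * PV_t at t = 1.0000: 7.096172
  t * PV_t at t = 2.0000: 13.251488
  t * PV_t at t = 3.0000: 18.559507
  t * PV_t at t = 4.0000: 23.105518
  t * PV_t at t = 5.0000: 26.967224
  t * PV_t at t = 6.0000: 30.215377
  t * PV_t at t = 7.0000: 32.914354
  t * PV_t at t = 8.0000: 35.122693
  t * PV_t at t = 9.0000: 36.893586
  t * PV_t at t = 10.0000: 541.898019
Macaulay duration D = (sum_t t * PV_t) / P = 766.023937 / 103.495615 = 7.401511


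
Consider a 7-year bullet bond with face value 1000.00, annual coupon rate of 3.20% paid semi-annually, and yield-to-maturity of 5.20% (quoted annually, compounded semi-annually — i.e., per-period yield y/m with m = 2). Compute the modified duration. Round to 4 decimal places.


Coupon per period c = face * coupon_rate / m = 16.000000
Periods per year m = 2; per-period yield y/m = 0.026000
Number of cashflows N = 14
Cashflows (t years, CF_t, discount factor 1/(1+y/m)^(m*t), PV):
  t = 0.5000: CF_t = 16.000000, DF = 0.974659, PV = 15.594542
  t = 1.0000: CF_t = 16.000000, DF = 0.949960, PV = 15.199359
  t = 1.5000: CF_t = 16.000000, DF = 0.925887, PV = 14.814190
  t = 2.0000: CF_t = 16.000000, DF = 0.902424, PV = 14.438781
  t = 2.5000: CF_t = 16.000000, DF = 0.879555, PV = 14.072886
  t = 3.0000: CF_t = 16.000000, DF = 0.857266, PV = 13.716263
  t = 3.5000: CF_t = 16.000000, DF = 0.835542, PV = 13.368678
  t = 4.0000: CF_t = 16.000000, DF = 0.814369, PV = 13.029900
  t = 4.5000: CF_t = 16.000000, DF = 0.793732, PV = 12.699708
  t = 5.0000: CF_t = 16.000000, DF = 0.773618, PV = 12.377883
  t = 5.5000: CF_t = 16.000000, DF = 0.754013, PV = 12.064213
  t = 6.0000: CF_t = 16.000000, DF = 0.734906, PV = 11.758493
  t = 6.5000: CF_t = 16.000000, DF = 0.716282, PV = 11.460519
  t = 7.0000: CF_t = 1016.000000, DF = 0.698131, PV = 709.301139
Price P = sum_t PV_t = 883.896555
First compute Macaulay numerator sum_t t * PV_t:
  t * PV_t at t = 0.5000: 7.797271
  t * PV_t at t = 1.0000: 15.199359
  t * PV_t at t = 1.5000: 22.221284
  t * PV_t at t = 2.0000: 28.877563
  t * PV_t at t = 2.5000: 35.182216
  t * PV_t at t = 3.0000: 41.148790
  t * PV_t at t = 3.5000: 46.790372
  t * PV_t at t = 4.0000: 52.119602
  t * PV_t at t = 4.5000: 57.148686
  t * PV_t at t = 5.0000: 61.889415
  t * PV_t at t = 5.5000: 66.353174
  t * PV_t at t = 6.0000: 70.550956
  t * PV_t at t = 6.5000: 74.493375
  t * PV_t at t = 7.0000: 4965.107971
Macaulay duration D = 5544.880034 / 883.896555 = 6.273223
Modified duration = D / (1 + y/m) = 6.273223 / (1 + 0.026000) = 6.114252

Answer: Modified duration = 6.1143


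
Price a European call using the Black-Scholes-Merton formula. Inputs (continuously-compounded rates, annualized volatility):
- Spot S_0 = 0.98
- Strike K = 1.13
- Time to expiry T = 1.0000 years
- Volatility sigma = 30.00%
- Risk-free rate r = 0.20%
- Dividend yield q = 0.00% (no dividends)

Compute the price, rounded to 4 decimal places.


Answer: Price = 0.0652

Derivation:
d1 = (ln(S/K) + (r - q + 0.5*sigma^2) * T) / (sigma * sqrt(T)) = -0.31806780
d2 = d1 - sigma * sqrt(T) = -0.61806780
exp(-rT) = 0.99800200; exp(-qT) = 1.00000000
C = S_0 * exp(-qT) * N(d1) - K * exp(-rT) * N(d2)
N(d1) = 0.37521675; N(d2) = 0.26826532
C = 0.9800 * 1.00000000 * 0.37521675 - 1.1300 * 0.99800200 * 0.26826532 = 0.0652


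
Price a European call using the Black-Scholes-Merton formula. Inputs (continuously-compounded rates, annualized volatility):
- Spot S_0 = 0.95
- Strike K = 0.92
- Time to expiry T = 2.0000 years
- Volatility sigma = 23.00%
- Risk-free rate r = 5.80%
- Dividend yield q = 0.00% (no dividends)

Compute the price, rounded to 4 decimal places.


d1 = (ln(S/K) + (r - q + 0.5*sigma^2) * T) / (sigma * sqrt(T)) = 0.61791391
d2 = d1 - sigma * sqrt(T) = 0.29264479
exp(-rT) = 0.89047522; exp(-qT) = 1.00000000
C = S_0 * exp(-qT) * N(d1) - K * exp(-rT) * N(d2)
N(d1) = 0.73168396; N(d2) = 0.61510316
C = 0.9500 * 1.00000000 * 0.73168396 - 0.9200 * 0.89047522 * 0.61510316 = 0.1912

Answer: Price = 0.1912


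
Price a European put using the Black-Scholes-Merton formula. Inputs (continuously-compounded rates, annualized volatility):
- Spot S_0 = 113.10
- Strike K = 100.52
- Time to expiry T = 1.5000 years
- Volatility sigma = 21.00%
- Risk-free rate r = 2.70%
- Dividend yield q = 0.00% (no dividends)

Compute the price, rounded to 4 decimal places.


Answer: Price = 4.3968

Derivation:
d1 = (ln(S/K) + (r - q + 0.5*sigma^2) * T) / (sigma * sqrt(T)) = 0.74453085
d2 = d1 - sigma * sqrt(T) = 0.48733442
exp(-rT) = 0.96030916; exp(-qT) = 1.00000000
P = K * exp(-rT) * N(-d2) - S_0 * exp(-qT) * N(-d1)
N(-d1) = 0.22827769; N(-d2) = 0.31301068
P = 100.5200 * 0.96030916 * 0.31301068 - 113.1000 * 1.00000000 * 0.22827769 = 4.3968


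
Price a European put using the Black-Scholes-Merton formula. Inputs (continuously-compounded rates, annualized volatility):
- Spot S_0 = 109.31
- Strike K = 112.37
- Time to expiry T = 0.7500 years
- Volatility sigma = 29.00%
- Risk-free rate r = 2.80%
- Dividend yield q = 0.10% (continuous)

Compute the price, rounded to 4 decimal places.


d1 = (ln(S/K) + (r - q + 0.5*sigma^2) * T) / (sigma * sqrt(T)) = 0.09627170
d2 = d1 - sigma * sqrt(T) = -0.15487567
exp(-rT) = 0.97921896; exp(-qT) = 0.99925028
P = K * exp(-rT) * N(-d2) - S_0 * exp(-qT) * N(-d1)
N(-d1) = 0.46165239; N(-d2) = 0.56154033
P = 112.3700 * 0.97921896 * 0.56154033 - 109.3100 * 0.99925028 * 0.46165239 = 11.3636

Answer: Price = 11.3636


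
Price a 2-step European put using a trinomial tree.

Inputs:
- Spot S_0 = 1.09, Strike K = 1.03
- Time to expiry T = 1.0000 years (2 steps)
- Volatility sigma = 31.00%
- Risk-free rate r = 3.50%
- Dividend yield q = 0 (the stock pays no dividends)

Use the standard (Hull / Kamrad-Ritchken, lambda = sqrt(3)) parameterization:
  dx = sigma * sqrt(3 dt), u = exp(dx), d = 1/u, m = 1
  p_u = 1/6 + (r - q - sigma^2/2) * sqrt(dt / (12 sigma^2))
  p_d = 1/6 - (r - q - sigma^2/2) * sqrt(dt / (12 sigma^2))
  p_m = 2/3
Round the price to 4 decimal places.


Answer: Price = V(0,0) = 0.0796

Derivation:
dt = T/N = 0.500000; dx = sigma*sqrt(3*dt) = 0.379671
u = exp(dx) = 1.461803; d = 1/u = 0.684086
p_u = 0.158074, p_m = 0.666667, p_d = 0.175260
Discount per step: exp(-r*dt) = 0.982652
Stock lattice S(k, j) with j the centered position index:
  k=0: S(0,+0) = 1.0900
  k=1: S(1,-1) = 0.7457; S(1,+0) = 1.0900; S(1,+1) = 1.5934
  k=2: S(2,-2) = 0.5101; S(2,-1) = 0.7457; S(2,+0) = 1.0900; S(2,+1) = 1.5934; S(2,+2) = 2.3292
Terminal payoffs V(N, j) = max(K - S_T, 0):
  V(2,-2) = 0.519908; V(2,-1) = 0.284346; V(2,+0) = 0.000000; V(2,+1) = 0.000000; V(2,+2) = 0.000000
Backward induction: V(k, j) = exp(-r*dt) * [p_u * V(k+1, j+1) + p_m * V(k+1, j) + p_d * V(k+1, j-1)]
  V(1,-1) = exp(-r*dt) * [p_u*0.000000 + p_m*0.284346 + p_d*0.519908] = 0.275813
  V(1,+0) = exp(-r*dt) * [p_u*0.000000 + p_m*0.000000 + p_d*0.284346] = 0.048970
  V(1,+1) = exp(-r*dt) * [p_u*0.000000 + p_m*0.000000 + p_d*0.000000] = 0.000000
  V(0,+0) = exp(-r*dt) * [p_u*0.000000 + p_m*0.048970 + p_d*0.275813] = 0.079581


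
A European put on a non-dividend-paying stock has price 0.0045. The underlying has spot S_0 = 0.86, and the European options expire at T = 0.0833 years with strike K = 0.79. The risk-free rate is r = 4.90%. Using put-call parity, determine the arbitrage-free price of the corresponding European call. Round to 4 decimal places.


Put-call parity: C - P = S_0 * exp(-qT) - K * exp(-rT).
S_0 * exp(-qT) = 0.8600 * 1.00000000 = 0.86000000
K * exp(-rT) = 0.7900 * 0.99592662 = 0.78678203
C = P + S*exp(-qT) - K*exp(-rT)
C = 0.0045 + 0.86000000 - 0.78678203 = 0.0777

Answer: Call price = 0.0777


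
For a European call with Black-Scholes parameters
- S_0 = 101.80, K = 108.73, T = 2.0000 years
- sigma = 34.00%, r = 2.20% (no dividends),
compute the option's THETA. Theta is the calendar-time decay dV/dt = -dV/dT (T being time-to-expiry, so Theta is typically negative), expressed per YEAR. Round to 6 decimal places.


Answer: Theta = -5.677024

Derivation:
d1 = 0.1949584053; d2 = -0.2858742059
phi(d1) = 0.3914322139; exp(-qT) = 1.0000000000; exp(-rT) = 0.9569539575
Theta = -S*exp(-qT)*phi(d1)*sigma/(2*sqrt(T)) - r*K*exp(-rT)*N(d2) + q*S*exp(-qT)*N(d1)
N(d1) = 0.5772872448; N(d2) = 0.3874872352; sqrt(T) = 1.4142135624
Term 1 = -101.8000 * 1.0000000000 * 0.3914322139 * 0.3400 / (2 * 1.4142135624) = -4.7900303560
Term 2 = -0.0220 * 108.7300 * 0.9569539575 * 0.3874872352 = -0.8869936526
Term 3 = 0 (no dividend yield, q = 0)
Theta = -4.7900303560 + (-0.8869936526) + (0.0000000000) = -5.677024


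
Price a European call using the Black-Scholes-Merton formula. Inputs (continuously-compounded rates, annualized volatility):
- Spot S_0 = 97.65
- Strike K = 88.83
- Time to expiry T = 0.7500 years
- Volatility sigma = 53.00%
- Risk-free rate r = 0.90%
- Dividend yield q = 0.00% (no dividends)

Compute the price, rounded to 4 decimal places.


Answer: Price = 21.9818

Derivation:
d1 = (ln(S/K) + (r - q + 0.5*sigma^2) * T) / (sigma * sqrt(T)) = 0.45044808
d2 = d1 - sigma * sqrt(T) = -0.00854538
exp(-rT) = 0.99327273; exp(-qT) = 1.00000000
C = S_0 * exp(-qT) * N(d1) - K * exp(-rT) * N(d2)
N(d1) = 0.67380631; N(d2) = 0.49659093
C = 97.6500 * 1.00000000 * 0.67380631 - 88.8300 * 0.99327273 * 0.49659093 = 21.9818


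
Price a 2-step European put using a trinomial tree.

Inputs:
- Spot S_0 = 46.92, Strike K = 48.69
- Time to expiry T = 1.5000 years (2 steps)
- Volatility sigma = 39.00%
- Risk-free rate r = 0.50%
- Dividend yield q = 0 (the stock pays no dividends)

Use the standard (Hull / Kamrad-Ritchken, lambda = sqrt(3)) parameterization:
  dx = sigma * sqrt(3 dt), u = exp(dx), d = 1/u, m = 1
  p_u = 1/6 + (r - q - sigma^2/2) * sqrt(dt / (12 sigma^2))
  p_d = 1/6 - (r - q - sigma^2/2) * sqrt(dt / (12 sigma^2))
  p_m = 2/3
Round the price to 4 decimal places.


Answer: Price = V(0,0) = 8.7295

Derivation:
dt = T/N = 0.750000; dx = sigma*sqrt(3*dt) = 0.585000
u = exp(dx) = 1.794991; d = 1/u = 0.557106
p_u = 0.121122, p_m = 0.666667, p_d = 0.212212
Discount per step: exp(-r*dt) = 0.996257
Stock lattice S(k, j) with j the centered position index:
  k=0: S(0,+0) = 46.9200
  k=1: S(1,-1) = 26.1394; S(1,+0) = 46.9200; S(1,+1) = 84.2210
  k=2: S(2,-2) = 14.5624; S(2,-1) = 26.1394; S(2,+0) = 46.9200; S(2,+1) = 84.2210; S(2,+2) = 151.1759
Terminal payoffs V(N, j) = max(K - S_T, 0):
  V(2,-2) = 34.127583; V(2,-1) = 22.550593; V(2,+0) = 1.770000; V(2,+1) = 0.000000; V(2,+2) = 0.000000
Backward induction: V(k, j) = exp(-r*dt) * [p_u * V(k+1, j+1) + p_m * V(k+1, j) + p_d * V(k+1, j-1)]
  V(1,-1) = exp(-r*dt) * [p_u*1.770000 + p_m*22.550593 + p_d*34.127583] = 22.406200
  V(1,+0) = exp(-r*dt) * [p_u*0.000000 + p_m*1.770000 + p_d*22.550593] = 5.943167
  V(1,+1) = exp(-r*dt) * [p_u*0.000000 + p_m*0.000000 + p_d*1.770000] = 0.374209
  V(0,+0) = exp(-r*dt) * [p_u*0.374209 + p_m*5.943167 + p_d*22.406200] = 8.729493


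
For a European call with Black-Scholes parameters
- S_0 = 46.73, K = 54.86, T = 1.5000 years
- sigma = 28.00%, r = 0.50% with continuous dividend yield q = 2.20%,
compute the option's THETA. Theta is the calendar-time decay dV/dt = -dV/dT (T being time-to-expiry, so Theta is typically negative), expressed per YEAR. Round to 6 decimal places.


Answer: Theta = -1.636148

Derivation:
d1 = -0.3706256700; d2 = -0.7135542340
phi(d1) = 0.3724620123; exp(-qT) = 0.9675385596; exp(-rT) = 0.9925280548
Theta = -S*exp(-qT)*phi(d1)*sigma/(2*sqrt(T)) - r*K*exp(-rT)*N(d2) + q*S*exp(-qT)*N(d1)
N(d1) = 0.3554581799; N(d2) = 0.2377514329; sqrt(T) = 1.2247448714
Term 1 = -46.7300 * 0.9675385596 * 0.3724620123 * 0.2800 / (2 * 1.2247448714) = -1.9249898972
Term 2 = -0.0050 * 54.8600 * 0.9925280548 * 0.2377514329 = -0.0647279335
Term 3 = 0.0220 * 46.7300 * 0.9675385596 * 0.3554581799 = 0.3535698764
Theta = -1.9249898972 + (-0.0647279335) + (0.3535698764) = -1.636148


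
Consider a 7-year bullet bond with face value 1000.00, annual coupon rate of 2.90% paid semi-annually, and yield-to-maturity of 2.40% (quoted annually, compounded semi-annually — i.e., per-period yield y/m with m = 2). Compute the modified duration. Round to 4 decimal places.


Coupon per period c = face * coupon_rate / m = 14.500000
Periods per year m = 2; per-period yield y/m = 0.012000
Number of cashflows N = 14
Cashflows (t years, CF_t, discount factor 1/(1+y/m)^(m*t), PV):
  t = 0.5000: CF_t = 14.500000, DF = 0.988142, PV = 14.328063
  t = 1.0000: CF_t = 14.500000, DF = 0.976425, PV = 14.158165
  t = 1.5000: CF_t = 14.500000, DF = 0.964847, PV = 13.990282
  t = 2.0000: CF_t = 14.500000, DF = 0.953406, PV = 13.824389
  t = 2.5000: CF_t = 14.500000, DF = 0.942101, PV = 13.660464
  t = 3.0000: CF_t = 14.500000, DF = 0.930930, PV = 13.498482
  t = 3.5000: CF_t = 14.500000, DF = 0.919891, PV = 13.338421
  t = 4.0000: CF_t = 14.500000, DF = 0.908983, PV = 13.180258
  t = 4.5000: CF_t = 14.500000, DF = 0.898205, PV = 13.023970
  t = 5.0000: CF_t = 14.500000, DF = 0.887554, PV = 12.869536
  t = 5.5000: CF_t = 14.500000, DF = 0.877030, PV = 12.716932
  t = 6.0000: CF_t = 14.500000, DF = 0.866630, PV = 12.566139
  t = 6.5000: CF_t = 14.500000, DF = 0.856354, PV = 12.417133
  t = 7.0000: CF_t = 1014.500000, DF = 0.846200, PV = 858.469512
Price P = sum_t PV_t = 1032.041746
First compute Macaulay numerator sum_t t * PV_t:
  t * PV_t at t = 0.5000: 7.164032
  t * PV_t at t = 1.0000: 14.158165
  t * PV_t at t = 1.5000: 20.985423
  t * PV_t at t = 2.0000: 27.648778
  t * PV_t at t = 2.5000: 34.151159
  t * PV_t at t = 3.0000: 40.495446
  t * PV_t at t = 3.5000: 46.684473
  t * PV_t at t = 4.0000: 52.721031
  t * PV_t at t = 4.5000: 58.607865
  t * PV_t at t = 5.0000: 64.347678
  t * PV_t at t = 5.5000: 69.943129
  t * PV_t at t = 6.0000: 75.396833
  t * PV_t at t = 6.5000: 80.711366
  t * PV_t at t = 7.0000: 6009.286587
Macaulay duration D = 6602.301964 / 1032.041746 = 6.397321
Modified duration = D / (1 + y/m) = 6.397321 / (1 + 0.012000) = 6.321463

Answer: Modified duration = 6.3215


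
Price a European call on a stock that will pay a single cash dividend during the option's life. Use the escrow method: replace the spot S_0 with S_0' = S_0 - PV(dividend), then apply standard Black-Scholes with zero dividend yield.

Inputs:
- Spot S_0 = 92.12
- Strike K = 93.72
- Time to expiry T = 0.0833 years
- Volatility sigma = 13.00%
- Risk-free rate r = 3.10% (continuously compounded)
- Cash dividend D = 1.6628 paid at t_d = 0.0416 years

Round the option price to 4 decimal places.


Answer: Price = 0.3627

Derivation:
PV(D) = D * exp(-r * t_d) = 1.6628 * 0.99871123 = 1.66065704
S_0' = S_0 - PV(D) = 92.1200 - 1.66065704 = 90.45934296
d1 = (ln(S_0'/K) + (r + sigma^2/2)*T) / (sigma*sqrt(T)) = -0.85620214
d2 = d1 - sigma*sqrt(T) = -0.89372240
exp(-rT) = 0.99742103
N(d1) = 0.19594299; N(d2) = 0.18573522
C = S_0' * N(d1) - K * exp(-rT) * N(d2) = 90.45934296 * 0.19594299 - 93.7200 * 0.99742103 * 0.18573522 = 0.3627


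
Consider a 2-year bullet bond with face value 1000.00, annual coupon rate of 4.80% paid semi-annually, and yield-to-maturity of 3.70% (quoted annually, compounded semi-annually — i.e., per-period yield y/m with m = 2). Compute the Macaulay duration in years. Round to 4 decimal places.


Answer: Macaulay duration = 1.9316 years

Derivation:
Coupon per period c = face * coupon_rate / m = 24.000000
Periods per year m = 2; per-period yield y/m = 0.018500
Number of cashflows N = 4
Cashflows (t years, CF_t, discount factor 1/(1+y/m)^(m*t), PV):
  t = 0.5000: CF_t = 24.000000, DF = 0.981836, PV = 23.564065
  t = 1.0000: CF_t = 24.000000, DF = 0.964002, PV = 23.136048
  t = 1.5000: CF_t = 24.000000, DF = 0.946492, PV = 22.715806
  t = 2.0000: CF_t = 1024.000000, DF = 0.929300, PV = 951.603046
Price P = sum_t PV_t = 1021.018964
Macaulay numerator sum_t t * PV_t:
  t * PV_t at t = 0.5000: 11.782032
  t * PV_t at t = 1.0000: 23.136048
  t * PV_t at t = 1.5000: 34.073708
  t * PV_t at t = 2.0000: 1903.206091
Macaulay duration D = (sum_t t * PV_t) / P = 1972.197880 / 1021.018964 = 1.931598


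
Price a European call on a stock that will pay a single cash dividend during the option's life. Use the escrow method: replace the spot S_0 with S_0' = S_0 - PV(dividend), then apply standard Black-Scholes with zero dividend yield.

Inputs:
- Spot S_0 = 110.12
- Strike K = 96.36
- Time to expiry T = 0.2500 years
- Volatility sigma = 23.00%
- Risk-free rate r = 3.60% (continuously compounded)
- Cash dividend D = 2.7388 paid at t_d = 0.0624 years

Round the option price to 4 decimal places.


PV(D) = D * exp(-r * t_d) = 2.7388 * 0.99775612 = 2.73265446
S_0' = S_0 - PV(D) = 110.1200 - 2.73265446 = 107.38734554
d1 = (ln(S_0'/K) + (r + sigma^2/2)*T) / (sigma*sqrt(T)) = 1.07794497
d2 = d1 - sigma*sqrt(T) = 0.96294497
exp(-rT) = 0.99104038
N(d1) = 0.85947084; N(d2) = 0.83221243
C = S_0' * N(d1) - K * exp(-rT) * N(d2) = 107.38734554 * 0.85947084 - 96.3600 * 0.99104038 * 0.83221243 = 12.8228

Answer: Price = 12.8228


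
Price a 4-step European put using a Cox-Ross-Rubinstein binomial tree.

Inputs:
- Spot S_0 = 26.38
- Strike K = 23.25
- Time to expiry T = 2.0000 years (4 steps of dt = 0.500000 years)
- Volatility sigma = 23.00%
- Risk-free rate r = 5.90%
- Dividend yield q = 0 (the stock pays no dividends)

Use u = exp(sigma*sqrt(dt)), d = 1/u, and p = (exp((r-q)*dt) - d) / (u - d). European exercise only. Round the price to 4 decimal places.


Answer: Price = V(0,0) = 1.0859

Derivation:
dt = T/N = 0.500000
u = exp(sigma*sqrt(dt)) = 1.176607; d = 1/u = 0.849902
p = (exp((r-q)*dt) - d) / (u - d) = 0.551071
Discount per step: exp(-r*dt) = 0.970931
Stock lattice S(k, i) with i counting down-moves:
  k=0: S(0,0) = 26.3800
  k=1: S(1,0) = 31.0389; S(1,1) = 22.4204
  k=2: S(2,0) = 36.5206; S(2,1) = 26.3800; S(2,2) = 19.0551
  k=3: S(3,0) = 42.9703; S(3,1) = 31.0389; S(3,2) = 22.4204; S(3,3) = 16.1950
  k=4: S(4,0) = 50.5592; S(4,1) = 36.5206; S(4,2) = 26.3800; S(4,3) = 19.0551; S(4,4) = 13.7642
Terminal payoffs V(N, i) = max(K - S_T, 0):
  V(4,0) = 0.000000; V(4,1) = 0.000000; V(4,2) = 0.000000; V(4,3) = 4.194857; V(4,4) = 9.485843
Backward induction: V(k, i) = exp(-r*dt) * [p * V(k+1, i) + (1-p) * V(k+1, i+1)].
  V(3,0) = exp(-r*dt) * [p*0.000000 + (1-p)*0.000000] = 0.000000
  V(3,1) = exp(-r*dt) * [p*0.000000 + (1-p)*0.000000] = 0.000000
  V(3,2) = exp(-r*dt) * [p*0.000000 + (1-p)*4.194857] = 1.828449
  V(3,3) = exp(-r*dt) * [p*4.194857 + (1-p)*9.485843] = 6.379144
  V(2,0) = exp(-r*dt) * [p*0.000000 + (1-p)*0.000000] = 0.000000
  V(2,1) = exp(-r*dt) * [p*0.000000 + (1-p)*1.828449] = 0.796982
  V(2,2) = exp(-r*dt) * [p*1.828449 + (1-p)*6.379144] = 3.758849
  V(1,0) = exp(-r*dt) * [p*0.000000 + (1-p)*0.796982] = 0.347387
  V(1,1) = exp(-r*dt) * [p*0.796982 + (1-p)*3.758849] = 2.064829
  V(0,0) = exp(-r*dt) * [p*0.347387 + (1-p)*2.064829] = 1.085885


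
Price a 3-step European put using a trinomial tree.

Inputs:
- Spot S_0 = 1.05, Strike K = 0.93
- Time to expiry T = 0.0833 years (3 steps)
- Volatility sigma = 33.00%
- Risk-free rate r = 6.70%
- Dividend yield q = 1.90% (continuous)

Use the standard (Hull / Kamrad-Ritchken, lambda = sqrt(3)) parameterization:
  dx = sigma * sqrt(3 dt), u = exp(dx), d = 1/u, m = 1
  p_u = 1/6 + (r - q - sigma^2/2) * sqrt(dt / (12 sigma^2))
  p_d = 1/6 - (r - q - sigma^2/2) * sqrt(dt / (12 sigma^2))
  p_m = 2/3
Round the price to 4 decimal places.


Answer: Price = V(0,0) = 0.0041

Derivation:
dt = T/N = 0.027767; dx = sigma*sqrt(3*dt) = 0.095244
u = exp(dx) = 1.099927; d = 1/u = 0.909151
p_u = 0.165726, p_m = 0.666667, p_d = 0.167607
Discount per step: exp(-r*dt) = 0.998141
Stock lattice S(k, j) with j the centered position index:
  k=0: S(0,+0) = 1.0500
  k=1: S(1,-1) = 0.9546; S(1,+0) = 1.0500; S(1,+1) = 1.1549
  k=2: S(2,-2) = 0.8679; S(2,-1) = 0.9546; S(2,+0) = 1.0500; S(2,+1) = 1.1549; S(2,+2) = 1.2703
  k=3: S(3,-3) = 0.7890; S(3,-2) = 0.8679; S(3,-1) = 0.9546; S(3,+0) = 1.0500; S(3,+1) = 1.1549; S(3,+2) = 1.2703; S(3,+3) = 1.3973
Terminal payoffs V(N, j) = max(K - S_T, 0):
  V(3,-3) = 0.140962; V(3,-2) = 0.062116; V(3,-1) = 0.000000; V(3,+0) = 0.000000; V(3,+1) = 0.000000; V(3,+2) = 0.000000; V(3,+3) = 0.000000
Backward induction: V(k, j) = exp(-r*dt) * [p_u * V(k+1, j+1) + p_m * V(k+1, j) + p_d * V(k+1, j-1)]
  V(2,-2) = exp(-r*dt) * [p_u*0.000000 + p_m*0.062116 + p_d*0.140962] = 0.064916
  V(2,-1) = exp(-r*dt) * [p_u*0.000000 + p_m*0.000000 + p_d*0.062116] = 0.010392
  V(2,+0) = exp(-r*dt) * [p_u*0.000000 + p_m*0.000000 + p_d*0.000000] = 0.000000
  V(2,+1) = exp(-r*dt) * [p_u*0.000000 + p_m*0.000000 + p_d*0.000000] = 0.000000
  V(2,+2) = exp(-r*dt) * [p_u*0.000000 + p_m*0.000000 + p_d*0.000000] = 0.000000
  V(1,-1) = exp(-r*dt) * [p_u*0.000000 + p_m*0.010392 + p_d*0.064916] = 0.017775
  V(1,+0) = exp(-r*dt) * [p_u*0.000000 + p_m*0.000000 + p_d*0.010392] = 0.001738
  V(1,+1) = exp(-r*dt) * [p_u*0.000000 + p_m*0.000000 + p_d*0.000000] = 0.000000
  V(0,+0) = exp(-r*dt) * [p_u*0.000000 + p_m*0.001738 + p_d*0.017775] = 0.004131


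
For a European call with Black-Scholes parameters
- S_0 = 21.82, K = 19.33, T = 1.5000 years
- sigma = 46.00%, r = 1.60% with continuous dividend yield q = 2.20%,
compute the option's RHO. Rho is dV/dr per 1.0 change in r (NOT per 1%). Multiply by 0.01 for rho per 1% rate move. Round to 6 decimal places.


d1 = 0.4807899064; d2 = -0.0825927344
phi(d1) = 0.3553976412; exp(-qT) = 0.9675385596; exp(-rT) = 0.9762857098
N(d2) = 0.4670876893
Rho = K*T*exp(-rT)*N(d2) = 19.3300 * 1.5000 * 0.9762857098 * 0.4670876893 = 13.222040

Answer: Rho = 13.222040


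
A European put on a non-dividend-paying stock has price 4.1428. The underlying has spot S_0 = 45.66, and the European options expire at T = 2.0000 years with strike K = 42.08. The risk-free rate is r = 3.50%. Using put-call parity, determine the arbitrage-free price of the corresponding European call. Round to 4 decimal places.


Put-call parity: C - P = S_0 * exp(-qT) - K * exp(-rT).
S_0 * exp(-qT) = 45.6600 * 1.00000000 = 45.66000000
K * exp(-rT) = 42.0800 * 0.93239382 = 39.23513194
C = P + S*exp(-qT) - K*exp(-rT)
C = 4.1428 + 45.66000000 - 39.23513194 = 10.5677

Answer: Call price = 10.5677


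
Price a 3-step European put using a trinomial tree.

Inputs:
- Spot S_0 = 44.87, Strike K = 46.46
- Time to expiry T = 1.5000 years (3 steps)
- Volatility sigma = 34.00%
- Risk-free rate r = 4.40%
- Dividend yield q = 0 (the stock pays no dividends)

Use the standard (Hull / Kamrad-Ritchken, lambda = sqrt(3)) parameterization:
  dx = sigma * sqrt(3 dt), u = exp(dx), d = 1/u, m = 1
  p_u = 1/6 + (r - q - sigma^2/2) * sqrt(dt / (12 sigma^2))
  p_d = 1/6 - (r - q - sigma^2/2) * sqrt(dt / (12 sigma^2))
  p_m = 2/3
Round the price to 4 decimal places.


Answer: Price = V(0,0) = 6.2329

Derivation:
dt = T/N = 0.500000; dx = sigma*sqrt(3*dt) = 0.416413
u = exp(dx) = 1.516512; d = 1/u = 0.659408
p_u = 0.158382, p_m = 0.666667, p_d = 0.174952
Discount per step: exp(-r*dt) = 0.978240
Stock lattice S(k, j) with j the centered position index:
  k=0: S(0,+0) = 44.8700
  k=1: S(1,-1) = 29.5876; S(1,+0) = 44.8700; S(1,+1) = 68.0459
  k=2: S(2,-2) = 19.5103; S(2,-1) = 29.5876; S(2,+0) = 44.8700; S(2,+1) = 68.0459; S(2,+2) = 103.1925
  k=3: S(3,-3) = 12.8652; S(3,-2) = 19.5103; S(3,-1) = 29.5876; S(3,+0) = 44.8700; S(3,+1) = 68.0459; S(3,+2) = 103.1925; S(3,+3) = 156.4927
Terminal payoffs V(N, j) = max(K - S_T, 0):
  V(3,-3) = 33.594753; V(3,-2) = 26.949693; V(3,-1) = 16.872376; V(3,+0) = 1.590000; V(3,+1) = 0.000000; V(3,+2) = 0.000000; V(3,+3) = 0.000000
Backward induction: V(k, j) = exp(-r*dt) * [p_u * V(k+1, j+1) + p_m * V(k+1, j) + p_d * V(k+1, j-1)]
  V(2,-2) = exp(-r*dt) * [p_u*16.872376 + p_m*26.949693 + p_d*33.594753] = 25.939209
  V(2,-1) = exp(-r*dt) * [p_u*1.590000 + p_m*16.872376 + p_d*26.949693] = 15.862138
  V(2,+0) = exp(-r*dt) * [p_u*0.000000 + p_m*1.590000 + p_d*16.872376] = 3.924554
  V(2,+1) = exp(-r*dt) * [p_u*0.000000 + p_m*0.000000 + p_d*1.590000] = 0.272120
  V(2,+2) = exp(-r*dt) * [p_u*0.000000 + p_m*0.000000 + p_d*0.000000] = 0.000000
  V(1,-1) = exp(-r*dt) * [p_u*3.924554 + p_m*15.862138 + p_d*25.939209] = 15.392067
  V(1,+0) = exp(-r*dt) * [p_u*0.272120 + p_m*3.924554 + p_d*15.862138] = 5.316321
  V(1,+1) = exp(-r*dt) * [p_u*0.000000 + p_m*0.272120 + p_d*3.924554] = 0.849133
  V(0,+0) = exp(-r*dt) * [p_u*0.849133 + p_m*5.316321 + p_d*15.392067] = 6.232926


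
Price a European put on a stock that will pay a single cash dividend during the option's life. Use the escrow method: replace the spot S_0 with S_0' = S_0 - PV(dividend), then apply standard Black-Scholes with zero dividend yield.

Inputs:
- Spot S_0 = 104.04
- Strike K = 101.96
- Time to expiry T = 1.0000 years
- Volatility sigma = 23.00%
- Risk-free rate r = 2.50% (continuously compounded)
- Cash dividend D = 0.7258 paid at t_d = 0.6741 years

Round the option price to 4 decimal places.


Answer: Price = 7.4683

Derivation:
PV(D) = D * exp(-r * t_d) = 0.7258 * 0.98328871 = 0.71367095
S_0' = S_0 - PV(D) = 104.0400 - 0.71367095 = 103.32632905
d1 = (ln(S_0'/K) + (r + sigma^2/2)*T) / (sigma*sqrt(T)) = 0.28157236
d2 = d1 - sigma*sqrt(T) = 0.05157236
exp(-rT) = 0.97530991
N(-d1) = 0.38913572; N(-d2) = 0.47943472
P = K * exp(-rT) * N(-d2) - S_0' * N(-d1) = 101.9600 * 0.97530991 * 0.47943472 - 103.32632905 * 0.38913572 = 7.4683


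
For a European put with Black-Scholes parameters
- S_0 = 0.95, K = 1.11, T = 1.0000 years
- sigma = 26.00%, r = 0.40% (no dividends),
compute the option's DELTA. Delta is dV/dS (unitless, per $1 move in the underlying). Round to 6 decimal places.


Answer: Delta = -0.674827

Derivation:
d1 = -0.4532819604; d2 = -0.7132819604
phi(d1) = 0.3599929608; exp(-qT) = 1.0000000000; exp(-rT) = 0.9960079893
N(-d1) = 0.6748271395
Delta = -exp(-qT) * N(-d1) = -1.0000000000 * 0.6748271395 = -0.674827


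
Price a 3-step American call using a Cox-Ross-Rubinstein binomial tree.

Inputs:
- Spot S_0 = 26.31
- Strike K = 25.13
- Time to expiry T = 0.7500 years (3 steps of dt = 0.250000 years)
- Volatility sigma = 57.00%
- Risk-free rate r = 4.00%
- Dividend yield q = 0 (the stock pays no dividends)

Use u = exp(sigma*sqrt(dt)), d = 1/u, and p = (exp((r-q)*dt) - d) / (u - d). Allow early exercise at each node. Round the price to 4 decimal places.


dt = T/N = 0.250000
u = exp(sigma*sqrt(dt)) = 1.329762; d = 1/u = 0.752014
p = (exp((r-q)*dt) - d) / (u - d) = 0.446624
Discount per step: exp(-r*dt) = 0.990050
Stock lattice S(k, i) with i counting down-moves:
  k=0: S(0,0) = 26.3100
  k=1: S(1,0) = 34.9860; S(1,1) = 19.7855
  k=2: S(2,0) = 46.5231; S(2,1) = 26.3100; S(2,2) = 14.8790
  k=3: S(3,0) = 61.8647; S(3,1) = 34.9860; S(3,2) = 19.7855; S(3,3) = 11.1892
Terminal payoffs V(N, i) = max(S_T - K, 0):
  V(3,0) = 36.734660; V(3,1) = 9.856039; V(3,2) = 0.000000; V(3,3) = 0.000000
Backward induction: V(k, i) = exp(-r*dt) * [p * V(k+1, i) + (1-p) * V(k+1, i+1)]; then take max(V_cont, immediate exercise) for American.
  V(2,0) = exp(-r*dt) * [p*36.734660 + (1-p)*9.856039] = 21.643154; exercise = 21.393106; V(2,0) = max -> 21.643154
  V(2,1) = exp(-r*dt) * [p*9.856039 + (1-p)*0.000000] = 4.358142; exercise = 1.180000; V(2,1) = max -> 4.358142
  V(2,2) = exp(-r*dt) * [p*0.000000 + (1-p)*0.000000] = 0.000000; exercise = 0.000000; V(2,2) = max -> 0.000000
  V(1,0) = exp(-r*dt) * [p*21.643154 + (1-p)*4.358142] = 11.957861; exercise = 9.856039; V(1,0) = max -> 11.957861
  V(1,1) = exp(-r*dt) * [p*4.358142 + (1-p)*0.000000] = 1.927082; exercise = 0.000000; V(1,1) = max -> 1.927082
  V(0,0) = exp(-r*dt) * [p*11.957861 + (1-p)*1.927082] = 6.343316; exercise = 1.180000; V(0,0) = max -> 6.343316

Answer: Price = V(0,0) = 6.3433


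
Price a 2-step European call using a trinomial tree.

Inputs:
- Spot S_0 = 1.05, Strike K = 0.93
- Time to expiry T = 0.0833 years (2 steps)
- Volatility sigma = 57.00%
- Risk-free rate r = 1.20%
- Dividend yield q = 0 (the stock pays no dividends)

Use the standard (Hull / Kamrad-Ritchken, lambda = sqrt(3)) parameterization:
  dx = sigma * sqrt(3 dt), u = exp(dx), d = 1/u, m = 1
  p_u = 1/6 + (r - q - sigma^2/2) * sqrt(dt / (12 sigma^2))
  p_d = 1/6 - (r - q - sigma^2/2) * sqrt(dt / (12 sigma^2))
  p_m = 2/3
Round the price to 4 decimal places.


dt = T/N = 0.041650; dx = sigma*sqrt(3*dt) = 0.201485
u = exp(dx) = 1.223218; d = 1/u = 0.817516
p_u = 0.151117, p_m = 0.666667, p_d = 0.182217
Discount per step: exp(-r*dt) = 0.999500
Stock lattice S(k, j) with j the centered position index:
  k=0: S(0,+0) = 1.0500
  k=1: S(1,-1) = 0.8584; S(1,+0) = 1.0500; S(1,+1) = 1.2844
  k=2: S(2,-2) = 0.7017; S(2,-1) = 0.8584; S(2,+0) = 1.0500; S(2,+1) = 1.2844; S(2,+2) = 1.5711
Terminal payoffs V(N, j) = max(S_T - K, 0):
  V(2,-2) = 0.000000; V(2,-1) = 0.000000; V(2,+0) = 0.120000; V(2,+1) = 0.354379; V(2,+2) = 0.641075
Backward induction: V(k, j) = exp(-r*dt) * [p_u * V(k+1, j+1) + p_m * V(k+1, j) + p_d * V(k+1, j-1)]
  V(1,-1) = exp(-r*dt) * [p_u*0.120000 + p_m*0.000000 + p_d*0.000000] = 0.018125
  V(1,+0) = exp(-r*dt) * [p_u*0.354379 + p_m*0.120000 + p_d*0.000000] = 0.133486
  V(1,+1) = exp(-r*dt) * [p_u*0.641075 + p_m*0.354379 + p_d*0.120000] = 0.354818
  V(0,+0) = exp(-r*dt) * [p_u*0.354818 + p_m*0.133486 + p_d*0.018125] = 0.145839

Answer: Price = V(0,0) = 0.1458


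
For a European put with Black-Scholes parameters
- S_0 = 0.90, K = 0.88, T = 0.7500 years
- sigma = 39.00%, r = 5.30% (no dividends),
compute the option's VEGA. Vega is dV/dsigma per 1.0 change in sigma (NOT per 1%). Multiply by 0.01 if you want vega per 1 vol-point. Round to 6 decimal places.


d1 = 0.3531025567; d2 = 0.0153526492
phi(d1) = 0.3748312925; exp(-qT) = 1.0000000000; exp(-rT) = 0.9610296665
Vega = S * exp(-qT) * phi(d1) * sqrt(T) = 0.9000 * 1.0000000000 * 0.3748312925 * 0.8660254038 = 0.292152

Answer: Vega = 0.292152


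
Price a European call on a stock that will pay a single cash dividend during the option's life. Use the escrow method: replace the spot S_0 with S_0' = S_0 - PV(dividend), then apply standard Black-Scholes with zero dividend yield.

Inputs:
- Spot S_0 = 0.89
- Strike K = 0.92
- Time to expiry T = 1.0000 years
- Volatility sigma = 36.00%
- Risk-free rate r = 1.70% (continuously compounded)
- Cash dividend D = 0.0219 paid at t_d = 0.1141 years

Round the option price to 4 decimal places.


Answer: Price = 0.1092

Derivation:
PV(D) = D * exp(-r * t_d) = 0.0219 * 0.99806218 = 0.02185756
S_0' = S_0 - PV(D) = 0.8900 - 0.02185756 = 0.86814244
d1 = (ln(S_0'/K) + (r + sigma^2/2)*T) / (sigma*sqrt(T)) = 0.06606147
d2 = d1 - sigma*sqrt(T) = -0.29393853
exp(-rT) = 0.98314368
N(d1) = 0.52633556; N(d2) = 0.38440244
C = S_0' * N(d1) - K * exp(-rT) * N(d2) = 0.86814244 * 0.52633556 - 0.9200 * 0.98314368 * 0.38440244 = 0.1092


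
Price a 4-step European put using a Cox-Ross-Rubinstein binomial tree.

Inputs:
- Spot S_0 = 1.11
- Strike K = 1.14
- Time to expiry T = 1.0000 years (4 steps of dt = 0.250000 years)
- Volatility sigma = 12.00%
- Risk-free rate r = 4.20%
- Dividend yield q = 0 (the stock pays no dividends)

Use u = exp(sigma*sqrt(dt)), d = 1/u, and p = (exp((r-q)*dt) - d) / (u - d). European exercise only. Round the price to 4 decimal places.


Answer: Price = V(0,0) = 0.0455

Derivation:
dt = T/N = 0.250000
u = exp(sigma*sqrt(dt)) = 1.061837; d = 1/u = 0.941765
p = (exp((r-q)*dt) - d) / (u - d) = 0.572913
Discount per step: exp(-r*dt) = 0.989555
Stock lattice S(k, i) with i counting down-moves:
  k=0: S(0,0) = 1.1100
  k=1: S(1,0) = 1.1786; S(1,1) = 1.0454
  k=2: S(2,0) = 1.2515; S(2,1) = 1.1100; S(2,2) = 0.9845
  k=3: S(3,0) = 1.3289; S(3,1) = 1.1786; S(3,2) = 1.0454; S(3,3) = 0.9271
  k=4: S(4,0) = 1.4111; S(4,1) = 1.2515; S(4,2) = 1.1100; S(4,3) = 0.9845; S(4,4) = 0.8732
Terminal payoffs V(N, i) = max(K - S_T, 0):
  V(4,0) = 0.000000; V(4,1) = 0.000000; V(4,2) = 0.030000; V(4,3) = 0.155518; V(4,4) = 0.266843
Backward induction: V(k, i) = exp(-r*dt) * [p * V(k+1, i) + (1-p) * V(k+1, i+1)].
  V(3,0) = exp(-r*dt) * [p*0.000000 + (1-p)*0.000000] = 0.000000
  V(3,1) = exp(-r*dt) * [p*0.000000 + (1-p)*0.030000] = 0.012679
  V(3,2) = exp(-r*dt) * [p*0.030000 + (1-p)*0.155518] = 0.082734
  V(3,3) = exp(-r*dt) * [p*0.155518 + (1-p)*0.266843] = 0.200943
  V(2,0) = exp(-r*dt) * [p*0.000000 + (1-p)*0.012679] = 0.005358
  V(2,1) = exp(-r*dt) * [p*0.012679 + (1-p)*0.082734] = 0.042154
  V(2,2) = exp(-r*dt) * [p*0.082734 + (1-p)*0.200943] = 0.131828
  V(1,0) = exp(-r*dt) * [p*0.005358 + (1-p)*0.042154] = 0.020853
  V(1,1) = exp(-r*dt) * [p*0.042154 + (1-p)*0.131828] = 0.079612
  V(0,0) = exp(-r*dt) * [p*0.020853 + (1-p)*0.079612] = 0.045468


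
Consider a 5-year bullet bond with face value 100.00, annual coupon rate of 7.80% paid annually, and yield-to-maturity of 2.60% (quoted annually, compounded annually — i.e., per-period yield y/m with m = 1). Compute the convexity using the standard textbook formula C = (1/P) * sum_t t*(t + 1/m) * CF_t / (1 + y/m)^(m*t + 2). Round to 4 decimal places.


Coupon per period c = face * coupon_rate / m = 7.800000
Periods per year m = 1; per-period yield y/m = 0.026000
Number of cashflows N = 5
Cashflows (t years, CF_t, discount factor 1/(1+y/m)^(m*t), PV):
  t = 1.0000: CF_t = 7.800000, DF = 0.974659, PV = 7.602339
  t = 2.0000: CF_t = 7.800000, DF = 0.949960, PV = 7.409687
  t = 3.0000: CF_t = 7.800000, DF = 0.925887, PV = 7.221917
  t = 4.0000: CF_t = 7.800000, DF = 0.902424, PV = 7.038906
  t = 5.0000: CF_t = 107.800000, DF = 0.879555, PV = 94.816071
Price P = sum_t PV_t = 124.088921
Convexity numerator sum_t t*(t + 1/m) * CF_t / (1+y/m)^(m*t + 2):
  t = 1.0000: term = 14.443835
  t = 2.0000: term = 42.233435
  t = 3.0000: term = 82.326385
  t = 4.0000: term = 133.733569
  t = 5.0000: term = 2702.144005
Convexity = (1/P) * sum = 2974.881229 / 124.088921 = 23.973786

Answer: Convexity = 23.9738


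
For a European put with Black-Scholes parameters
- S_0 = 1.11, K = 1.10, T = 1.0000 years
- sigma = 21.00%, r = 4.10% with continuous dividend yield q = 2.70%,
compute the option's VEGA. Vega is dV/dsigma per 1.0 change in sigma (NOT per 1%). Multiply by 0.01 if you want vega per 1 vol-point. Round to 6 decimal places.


Answer: Vega = 0.421203

Derivation:
d1 = 0.2147611215; d2 = 0.0047611215
phi(d1) = 0.3898474763; exp(-qT) = 0.9733612415; exp(-rT) = 0.9598291299
Vega = S * exp(-qT) * phi(d1) * sqrt(T) = 1.1100 * 0.9733612415 * 0.3898474763 * 1.0000000000 = 0.421203


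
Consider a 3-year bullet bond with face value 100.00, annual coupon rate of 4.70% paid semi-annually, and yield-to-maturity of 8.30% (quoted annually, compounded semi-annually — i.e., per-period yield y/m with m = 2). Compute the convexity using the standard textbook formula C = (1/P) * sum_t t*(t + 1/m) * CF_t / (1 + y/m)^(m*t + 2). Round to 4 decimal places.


Coupon per period c = face * coupon_rate / m = 2.350000
Periods per year m = 2; per-period yield y/m = 0.041500
Number of cashflows N = 6
Cashflows (t years, CF_t, discount factor 1/(1+y/m)^(m*t), PV):
  t = 0.5000: CF_t = 2.350000, DF = 0.960154, PV = 2.256361
  t = 1.0000: CF_t = 2.350000, DF = 0.921895, PV = 2.166453
  t = 1.5000: CF_t = 2.350000, DF = 0.885161, PV = 2.080128
  t = 2.0000: CF_t = 2.350000, DF = 0.849890, PV = 1.997242
  t = 2.5000: CF_t = 2.350000, DF = 0.816025, PV = 1.917659
  t = 3.0000: CF_t = 102.350000, DF = 0.783510, PV = 80.192214
Price P = sum_t PV_t = 90.610057
Convexity numerator sum_t t*(t + 1/m) * CF_t / (1+y/m)^(m*t + 2):
  t = 0.5000: term = 1.040064
  t = 1.0000: term = 2.995864
  t = 1.5000: term = 5.752978
  t = 2.0000: term = 9.206238
  t = 2.5000: term = 13.259105
  t = 3.0000: term = 776.252393
Convexity = (1/P) * sum = 808.506642 / 90.610057 = 8.922924

Answer: Convexity = 8.9229


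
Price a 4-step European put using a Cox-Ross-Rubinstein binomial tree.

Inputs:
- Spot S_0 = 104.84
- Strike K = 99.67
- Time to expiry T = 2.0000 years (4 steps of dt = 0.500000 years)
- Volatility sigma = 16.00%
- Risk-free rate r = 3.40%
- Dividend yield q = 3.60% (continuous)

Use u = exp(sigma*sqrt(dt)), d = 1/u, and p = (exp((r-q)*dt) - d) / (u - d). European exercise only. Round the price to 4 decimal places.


Answer: Price = V(0,0) = 6.7203

Derivation:
dt = T/N = 0.500000
u = exp(sigma*sqrt(dt)) = 1.119785; d = 1/u = 0.893028
p = (exp((r-q)*dt) - d) / (u - d) = 0.467338
Discount per step: exp(-r*dt) = 0.983144
Stock lattice S(k, i) with i counting down-moves:
  k=0: S(0,0) = 104.8400
  k=1: S(1,0) = 117.3983; S(1,1) = 93.6251
  k=2: S(2,0) = 131.4609; S(2,1) = 104.8400; S(2,2) = 83.6098
  k=3: S(3,0) = 147.2080; S(3,1) = 117.3983; S(3,2) = 93.6251; S(3,3) = 74.6659
  k=4: S(4,0) = 164.8414; S(4,1) = 131.4609; S(4,2) = 104.8400; S(4,3) = 83.6098; S(4,4) = 66.6788
Terminal payoffs V(N, i) = max(K - S_T, 0):
  V(4,0) = 0.000000; V(4,1) = 0.000000; V(4,2) = 0.000000; V(4,3) = 16.060161; V(4,4) = 32.991202
Backward induction: V(k, i) = exp(-r*dt) * [p * V(k+1, i) + (1-p) * V(k+1, i+1)].
  V(3,0) = exp(-r*dt) * [p*0.000000 + (1-p)*0.000000] = 0.000000
  V(3,1) = exp(-r*dt) * [p*0.000000 + (1-p)*0.000000] = 0.000000
  V(3,2) = exp(-r*dt) * [p*0.000000 + (1-p)*16.060161] = 8.410437
  V(3,3) = exp(-r*dt) * [p*16.060161 + (1-p)*32.991202] = 24.655948
  V(2,0) = exp(-r*dt) * [p*0.000000 + (1-p)*0.000000] = 0.000000
  V(2,1) = exp(-r*dt) * [p*0.000000 + (1-p)*8.410437] = 4.404405
  V(2,2) = exp(-r*dt) * [p*8.410437 + (1-p)*24.655948] = 16.776169
  V(1,0) = exp(-r*dt) * [p*0.000000 + (1-p)*4.404405] = 2.306513
  V(1,1) = exp(-r*dt) * [p*4.404405 + (1-p)*16.776169] = 10.809048
  V(0,0) = exp(-r*dt) * [p*2.306513 + (1-p)*10.809048] = 6.720269
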